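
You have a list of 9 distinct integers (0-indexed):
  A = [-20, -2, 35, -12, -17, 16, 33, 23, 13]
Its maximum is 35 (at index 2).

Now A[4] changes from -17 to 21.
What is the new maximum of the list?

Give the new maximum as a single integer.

Old max = 35 (at index 2)
Change: A[4] -17 -> 21
Changed element was NOT the old max.
  New max = max(old_max, new_val) = max(35, 21) = 35

Answer: 35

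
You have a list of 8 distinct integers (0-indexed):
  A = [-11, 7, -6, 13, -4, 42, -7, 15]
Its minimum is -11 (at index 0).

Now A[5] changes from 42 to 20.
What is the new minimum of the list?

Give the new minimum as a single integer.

Old min = -11 (at index 0)
Change: A[5] 42 -> 20
Changed element was NOT the old min.
  New min = min(old_min, new_val) = min(-11, 20) = -11

Answer: -11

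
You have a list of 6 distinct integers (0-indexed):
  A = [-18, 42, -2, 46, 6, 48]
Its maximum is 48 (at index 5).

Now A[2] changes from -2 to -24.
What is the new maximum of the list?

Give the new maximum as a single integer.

Old max = 48 (at index 5)
Change: A[2] -2 -> -24
Changed element was NOT the old max.
  New max = max(old_max, new_val) = max(48, -24) = 48

Answer: 48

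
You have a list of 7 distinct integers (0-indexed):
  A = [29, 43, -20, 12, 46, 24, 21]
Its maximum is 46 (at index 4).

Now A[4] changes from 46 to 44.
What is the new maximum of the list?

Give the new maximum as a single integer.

Answer: 44

Derivation:
Old max = 46 (at index 4)
Change: A[4] 46 -> 44
Changed element WAS the max -> may need rescan.
  Max of remaining elements: 43
  New max = max(44, 43) = 44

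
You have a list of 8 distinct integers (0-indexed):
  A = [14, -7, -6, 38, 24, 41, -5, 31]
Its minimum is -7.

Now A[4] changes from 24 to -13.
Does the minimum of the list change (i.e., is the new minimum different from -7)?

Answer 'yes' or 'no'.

Answer: yes

Derivation:
Old min = -7
Change: A[4] 24 -> -13
Changed element was NOT the min; min changes only if -13 < -7.
New min = -13; changed? yes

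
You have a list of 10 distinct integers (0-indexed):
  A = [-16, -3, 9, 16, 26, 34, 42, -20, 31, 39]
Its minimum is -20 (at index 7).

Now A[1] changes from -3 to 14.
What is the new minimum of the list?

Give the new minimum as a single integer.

Old min = -20 (at index 7)
Change: A[1] -3 -> 14
Changed element was NOT the old min.
  New min = min(old_min, new_val) = min(-20, 14) = -20

Answer: -20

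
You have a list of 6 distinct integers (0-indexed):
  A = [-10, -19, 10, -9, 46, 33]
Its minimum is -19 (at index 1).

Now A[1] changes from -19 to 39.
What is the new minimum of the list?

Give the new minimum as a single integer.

Old min = -19 (at index 1)
Change: A[1] -19 -> 39
Changed element WAS the min. Need to check: is 39 still <= all others?
  Min of remaining elements: -10
  New min = min(39, -10) = -10

Answer: -10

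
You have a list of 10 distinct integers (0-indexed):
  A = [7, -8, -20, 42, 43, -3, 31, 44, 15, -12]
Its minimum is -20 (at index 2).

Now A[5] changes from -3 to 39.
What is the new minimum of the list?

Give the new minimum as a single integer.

Old min = -20 (at index 2)
Change: A[5] -3 -> 39
Changed element was NOT the old min.
  New min = min(old_min, new_val) = min(-20, 39) = -20

Answer: -20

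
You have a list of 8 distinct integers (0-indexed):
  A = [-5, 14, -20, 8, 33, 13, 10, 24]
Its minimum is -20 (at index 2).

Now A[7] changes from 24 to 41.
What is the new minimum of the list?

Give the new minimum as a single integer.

Answer: -20

Derivation:
Old min = -20 (at index 2)
Change: A[7] 24 -> 41
Changed element was NOT the old min.
  New min = min(old_min, new_val) = min(-20, 41) = -20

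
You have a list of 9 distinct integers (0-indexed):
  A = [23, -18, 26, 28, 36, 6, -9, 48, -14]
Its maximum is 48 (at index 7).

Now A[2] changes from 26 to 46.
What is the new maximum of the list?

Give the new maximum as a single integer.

Answer: 48

Derivation:
Old max = 48 (at index 7)
Change: A[2] 26 -> 46
Changed element was NOT the old max.
  New max = max(old_max, new_val) = max(48, 46) = 48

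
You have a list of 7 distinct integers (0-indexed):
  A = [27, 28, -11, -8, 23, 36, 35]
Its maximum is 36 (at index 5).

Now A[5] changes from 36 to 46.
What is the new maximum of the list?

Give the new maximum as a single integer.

Old max = 36 (at index 5)
Change: A[5] 36 -> 46
Changed element WAS the max -> may need rescan.
  Max of remaining elements: 35
  New max = max(46, 35) = 46

Answer: 46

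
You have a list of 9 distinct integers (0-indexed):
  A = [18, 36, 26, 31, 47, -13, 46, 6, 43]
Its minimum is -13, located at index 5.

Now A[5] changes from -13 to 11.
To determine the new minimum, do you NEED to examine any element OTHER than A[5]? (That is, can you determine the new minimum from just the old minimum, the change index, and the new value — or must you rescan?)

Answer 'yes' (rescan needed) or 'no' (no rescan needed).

Old min = -13 at index 5
Change at index 5: -13 -> 11
Index 5 WAS the min and new value 11 > old min -13. Must rescan other elements to find the new min.
Needs rescan: yes

Answer: yes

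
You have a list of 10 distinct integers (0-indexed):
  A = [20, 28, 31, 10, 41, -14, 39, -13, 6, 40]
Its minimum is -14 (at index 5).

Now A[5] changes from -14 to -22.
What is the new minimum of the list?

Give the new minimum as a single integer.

Answer: -22

Derivation:
Old min = -14 (at index 5)
Change: A[5] -14 -> -22
Changed element WAS the min. Need to check: is -22 still <= all others?
  Min of remaining elements: -13
  New min = min(-22, -13) = -22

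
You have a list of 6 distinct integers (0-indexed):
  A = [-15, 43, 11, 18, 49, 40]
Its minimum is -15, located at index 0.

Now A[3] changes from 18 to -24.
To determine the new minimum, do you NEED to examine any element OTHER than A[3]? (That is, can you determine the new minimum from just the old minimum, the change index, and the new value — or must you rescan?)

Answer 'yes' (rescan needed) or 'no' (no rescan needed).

Answer: no

Derivation:
Old min = -15 at index 0
Change at index 3: 18 -> -24
Index 3 was NOT the min. New min = min(-15, -24). No rescan of other elements needed.
Needs rescan: no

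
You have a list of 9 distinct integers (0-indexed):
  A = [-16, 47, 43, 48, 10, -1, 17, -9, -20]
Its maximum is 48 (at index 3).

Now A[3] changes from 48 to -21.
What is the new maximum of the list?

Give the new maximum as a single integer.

Answer: 47

Derivation:
Old max = 48 (at index 3)
Change: A[3] 48 -> -21
Changed element WAS the max -> may need rescan.
  Max of remaining elements: 47
  New max = max(-21, 47) = 47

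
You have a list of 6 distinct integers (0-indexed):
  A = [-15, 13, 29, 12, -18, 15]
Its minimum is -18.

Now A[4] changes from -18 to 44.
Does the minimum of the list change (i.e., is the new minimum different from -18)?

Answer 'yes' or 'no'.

Old min = -18
Change: A[4] -18 -> 44
Changed element was the min; new min must be rechecked.
New min = -15; changed? yes

Answer: yes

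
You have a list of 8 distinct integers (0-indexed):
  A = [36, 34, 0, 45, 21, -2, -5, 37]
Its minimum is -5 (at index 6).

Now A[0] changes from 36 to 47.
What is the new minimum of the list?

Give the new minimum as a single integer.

Answer: -5

Derivation:
Old min = -5 (at index 6)
Change: A[0] 36 -> 47
Changed element was NOT the old min.
  New min = min(old_min, new_val) = min(-5, 47) = -5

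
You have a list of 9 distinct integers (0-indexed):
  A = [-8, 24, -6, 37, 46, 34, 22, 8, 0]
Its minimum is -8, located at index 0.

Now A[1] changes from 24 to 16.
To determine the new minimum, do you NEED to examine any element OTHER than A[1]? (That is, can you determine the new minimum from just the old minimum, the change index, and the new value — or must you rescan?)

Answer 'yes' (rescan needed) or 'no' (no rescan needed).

Old min = -8 at index 0
Change at index 1: 24 -> 16
Index 1 was NOT the min. New min = min(-8, 16). No rescan of other elements needed.
Needs rescan: no

Answer: no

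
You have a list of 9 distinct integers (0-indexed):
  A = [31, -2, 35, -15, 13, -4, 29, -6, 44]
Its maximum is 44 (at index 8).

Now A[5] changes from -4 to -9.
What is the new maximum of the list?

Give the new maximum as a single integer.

Answer: 44

Derivation:
Old max = 44 (at index 8)
Change: A[5] -4 -> -9
Changed element was NOT the old max.
  New max = max(old_max, new_val) = max(44, -9) = 44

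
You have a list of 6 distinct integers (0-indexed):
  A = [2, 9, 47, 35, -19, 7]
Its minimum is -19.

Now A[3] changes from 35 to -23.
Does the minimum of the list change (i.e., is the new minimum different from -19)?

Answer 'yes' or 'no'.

Answer: yes

Derivation:
Old min = -19
Change: A[3] 35 -> -23
Changed element was NOT the min; min changes only if -23 < -19.
New min = -23; changed? yes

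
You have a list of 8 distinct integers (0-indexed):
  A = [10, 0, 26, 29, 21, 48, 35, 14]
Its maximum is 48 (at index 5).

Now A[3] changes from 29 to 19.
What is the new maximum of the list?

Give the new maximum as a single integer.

Answer: 48

Derivation:
Old max = 48 (at index 5)
Change: A[3] 29 -> 19
Changed element was NOT the old max.
  New max = max(old_max, new_val) = max(48, 19) = 48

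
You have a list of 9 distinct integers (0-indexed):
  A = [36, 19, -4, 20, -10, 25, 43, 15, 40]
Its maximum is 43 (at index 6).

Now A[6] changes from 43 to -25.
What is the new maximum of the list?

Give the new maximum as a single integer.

Answer: 40

Derivation:
Old max = 43 (at index 6)
Change: A[6] 43 -> -25
Changed element WAS the max -> may need rescan.
  Max of remaining elements: 40
  New max = max(-25, 40) = 40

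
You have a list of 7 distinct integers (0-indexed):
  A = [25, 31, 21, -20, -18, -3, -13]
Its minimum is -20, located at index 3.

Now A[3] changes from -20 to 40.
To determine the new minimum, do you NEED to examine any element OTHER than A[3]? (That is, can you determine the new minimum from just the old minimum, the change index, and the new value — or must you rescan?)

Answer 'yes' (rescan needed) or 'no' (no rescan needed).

Answer: yes

Derivation:
Old min = -20 at index 3
Change at index 3: -20 -> 40
Index 3 WAS the min and new value 40 > old min -20. Must rescan other elements to find the new min.
Needs rescan: yes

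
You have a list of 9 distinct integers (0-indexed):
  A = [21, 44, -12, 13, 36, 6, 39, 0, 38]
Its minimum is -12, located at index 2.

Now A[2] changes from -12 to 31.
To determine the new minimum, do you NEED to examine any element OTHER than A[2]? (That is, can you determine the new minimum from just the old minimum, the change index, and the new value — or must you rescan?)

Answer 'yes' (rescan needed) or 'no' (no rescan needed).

Answer: yes

Derivation:
Old min = -12 at index 2
Change at index 2: -12 -> 31
Index 2 WAS the min and new value 31 > old min -12. Must rescan other elements to find the new min.
Needs rescan: yes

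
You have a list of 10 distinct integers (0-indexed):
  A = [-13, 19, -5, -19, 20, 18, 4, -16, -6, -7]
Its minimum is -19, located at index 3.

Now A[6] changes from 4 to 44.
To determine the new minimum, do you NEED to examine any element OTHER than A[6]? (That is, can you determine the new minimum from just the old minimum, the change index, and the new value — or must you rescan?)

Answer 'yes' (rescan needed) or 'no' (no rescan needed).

Answer: no

Derivation:
Old min = -19 at index 3
Change at index 6: 4 -> 44
Index 6 was NOT the min. New min = min(-19, 44). No rescan of other elements needed.
Needs rescan: no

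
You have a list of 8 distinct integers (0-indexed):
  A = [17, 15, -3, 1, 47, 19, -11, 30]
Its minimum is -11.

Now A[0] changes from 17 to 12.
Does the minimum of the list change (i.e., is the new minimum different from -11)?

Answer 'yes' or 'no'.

Old min = -11
Change: A[0] 17 -> 12
Changed element was NOT the min; min changes only if 12 < -11.
New min = -11; changed? no

Answer: no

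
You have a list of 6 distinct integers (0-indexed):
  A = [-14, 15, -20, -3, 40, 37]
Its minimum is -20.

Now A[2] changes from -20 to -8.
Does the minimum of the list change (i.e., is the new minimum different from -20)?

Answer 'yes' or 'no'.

Old min = -20
Change: A[2] -20 -> -8
Changed element was the min; new min must be rechecked.
New min = -14; changed? yes

Answer: yes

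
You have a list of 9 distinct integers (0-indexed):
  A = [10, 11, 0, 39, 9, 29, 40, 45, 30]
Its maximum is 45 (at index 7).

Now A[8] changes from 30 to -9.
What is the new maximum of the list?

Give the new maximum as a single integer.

Answer: 45

Derivation:
Old max = 45 (at index 7)
Change: A[8] 30 -> -9
Changed element was NOT the old max.
  New max = max(old_max, new_val) = max(45, -9) = 45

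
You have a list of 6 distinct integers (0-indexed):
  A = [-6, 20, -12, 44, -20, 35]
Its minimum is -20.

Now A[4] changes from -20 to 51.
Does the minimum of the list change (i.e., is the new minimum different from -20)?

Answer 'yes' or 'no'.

Old min = -20
Change: A[4] -20 -> 51
Changed element was the min; new min must be rechecked.
New min = -12; changed? yes

Answer: yes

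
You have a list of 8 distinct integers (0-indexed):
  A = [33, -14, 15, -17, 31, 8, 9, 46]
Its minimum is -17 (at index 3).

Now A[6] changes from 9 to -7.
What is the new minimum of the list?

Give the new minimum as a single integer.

Answer: -17

Derivation:
Old min = -17 (at index 3)
Change: A[6] 9 -> -7
Changed element was NOT the old min.
  New min = min(old_min, new_val) = min(-17, -7) = -17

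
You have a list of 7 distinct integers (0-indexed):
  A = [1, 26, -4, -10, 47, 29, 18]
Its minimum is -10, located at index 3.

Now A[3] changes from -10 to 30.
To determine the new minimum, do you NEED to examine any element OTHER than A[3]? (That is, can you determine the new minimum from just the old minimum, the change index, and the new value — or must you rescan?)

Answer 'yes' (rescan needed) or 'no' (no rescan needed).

Answer: yes

Derivation:
Old min = -10 at index 3
Change at index 3: -10 -> 30
Index 3 WAS the min and new value 30 > old min -10. Must rescan other elements to find the new min.
Needs rescan: yes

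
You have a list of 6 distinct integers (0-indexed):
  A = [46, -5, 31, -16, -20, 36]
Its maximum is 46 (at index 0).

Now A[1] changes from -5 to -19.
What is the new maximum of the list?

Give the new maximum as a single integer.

Answer: 46

Derivation:
Old max = 46 (at index 0)
Change: A[1] -5 -> -19
Changed element was NOT the old max.
  New max = max(old_max, new_val) = max(46, -19) = 46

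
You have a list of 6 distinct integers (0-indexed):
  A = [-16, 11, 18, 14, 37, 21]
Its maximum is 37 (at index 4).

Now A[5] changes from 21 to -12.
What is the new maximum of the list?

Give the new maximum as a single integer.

Old max = 37 (at index 4)
Change: A[5] 21 -> -12
Changed element was NOT the old max.
  New max = max(old_max, new_val) = max(37, -12) = 37

Answer: 37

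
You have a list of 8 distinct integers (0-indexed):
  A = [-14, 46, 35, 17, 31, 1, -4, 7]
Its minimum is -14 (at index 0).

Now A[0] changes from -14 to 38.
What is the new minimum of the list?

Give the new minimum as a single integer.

Answer: -4

Derivation:
Old min = -14 (at index 0)
Change: A[0] -14 -> 38
Changed element WAS the min. Need to check: is 38 still <= all others?
  Min of remaining elements: -4
  New min = min(38, -4) = -4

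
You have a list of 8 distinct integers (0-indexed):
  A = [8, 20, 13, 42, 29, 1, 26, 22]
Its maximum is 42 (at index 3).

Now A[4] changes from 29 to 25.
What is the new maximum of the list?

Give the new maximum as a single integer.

Answer: 42

Derivation:
Old max = 42 (at index 3)
Change: A[4] 29 -> 25
Changed element was NOT the old max.
  New max = max(old_max, new_val) = max(42, 25) = 42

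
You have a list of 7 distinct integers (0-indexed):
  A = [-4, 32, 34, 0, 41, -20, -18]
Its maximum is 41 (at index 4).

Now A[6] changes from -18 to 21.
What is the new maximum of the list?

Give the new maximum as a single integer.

Answer: 41

Derivation:
Old max = 41 (at index 4)
Change: A[6] -18 -> 21
Changed element was NOT the old max.
  New max = max(old_max, new_val) = max(41, 21) = 41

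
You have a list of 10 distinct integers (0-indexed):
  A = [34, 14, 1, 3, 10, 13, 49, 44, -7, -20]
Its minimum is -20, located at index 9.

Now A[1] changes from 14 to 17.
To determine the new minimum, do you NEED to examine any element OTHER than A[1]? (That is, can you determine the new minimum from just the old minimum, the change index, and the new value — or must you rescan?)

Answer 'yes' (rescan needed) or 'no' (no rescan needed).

Answer: no

Derivation:
Old min = -20 at index 9
Change at index 1: 14 -> 17
Index 1 was NOT the min. New min = min(-20, 17). No rescan of other elements needed.
Needs rescan: no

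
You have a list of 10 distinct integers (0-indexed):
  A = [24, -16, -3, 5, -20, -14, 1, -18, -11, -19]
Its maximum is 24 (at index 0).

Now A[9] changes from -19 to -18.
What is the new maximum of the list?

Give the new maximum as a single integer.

Old max = 24 (at index 0)
Change: A[9] -19 -> -18
Changed element was NOT the old max.
  New max = max(old_max, new_val) = max(24, -18) = 24

Answer: 24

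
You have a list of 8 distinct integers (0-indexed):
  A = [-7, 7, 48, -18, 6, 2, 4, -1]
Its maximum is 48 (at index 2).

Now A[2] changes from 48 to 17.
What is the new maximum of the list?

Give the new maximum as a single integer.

Answer: 17

Derivation:
Old max = 48 (at index 2)
Change: A[2] 48 -> 17
Changed element WAS the max -> may need rescan.
  Max of remaining elements: 7
  New max = max(17, 7) = 17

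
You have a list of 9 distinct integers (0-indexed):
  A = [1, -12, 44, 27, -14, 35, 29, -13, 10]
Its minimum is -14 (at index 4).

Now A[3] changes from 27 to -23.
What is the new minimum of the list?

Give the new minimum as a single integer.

Old min = -14 (at index 4)
Change: A[3] 27 -> -23
Changed element was NOT the old min.
  New min = min(old_min, new_val) = min(-14, -23) = -23

Answer: -23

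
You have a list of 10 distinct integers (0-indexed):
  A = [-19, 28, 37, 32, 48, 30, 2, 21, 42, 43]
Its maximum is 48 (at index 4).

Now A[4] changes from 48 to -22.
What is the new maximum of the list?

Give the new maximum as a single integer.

Answer: 43

Derivation:
Old max = 48 (at index 4)
Change: A[4] 48 -> -22
Changed element WAS the max -> may need rescan.
  Max of remaining elements: 43
  New max = max(-22, 43) = 43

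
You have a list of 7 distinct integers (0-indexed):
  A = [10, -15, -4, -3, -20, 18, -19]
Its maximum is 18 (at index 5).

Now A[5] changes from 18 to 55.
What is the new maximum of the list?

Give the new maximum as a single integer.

Old max = 18 (at index 5)
Change: A[5] 18 -> 55
Changed element WAS the max -> may need rescan.
  Max of remaining elements: 10
  New max = max(55, 10) = 55

Answer: 55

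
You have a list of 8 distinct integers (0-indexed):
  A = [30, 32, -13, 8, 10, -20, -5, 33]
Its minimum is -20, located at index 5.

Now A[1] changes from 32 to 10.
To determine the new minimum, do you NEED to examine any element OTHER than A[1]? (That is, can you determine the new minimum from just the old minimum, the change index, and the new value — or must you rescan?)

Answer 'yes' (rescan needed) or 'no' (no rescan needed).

Old min = -20 at index 5
Change at index 1: 32 -> 10
Index 1 was NOT the min. New min = min(-20, 10). No rescan of other elements needed.
Needs rescan: no

Answer: no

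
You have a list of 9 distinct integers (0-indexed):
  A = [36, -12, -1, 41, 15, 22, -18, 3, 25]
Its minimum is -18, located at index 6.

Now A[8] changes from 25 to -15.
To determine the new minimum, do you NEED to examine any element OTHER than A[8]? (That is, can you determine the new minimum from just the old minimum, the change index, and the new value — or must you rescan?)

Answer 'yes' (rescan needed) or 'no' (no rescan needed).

Old min = -18 at index 6
Change at index 8: 25 -> -15
Index 8 was NOT the min. New min = min(-18, -15). No rescan of other elements needed.
Needs rescan: no

Answer: no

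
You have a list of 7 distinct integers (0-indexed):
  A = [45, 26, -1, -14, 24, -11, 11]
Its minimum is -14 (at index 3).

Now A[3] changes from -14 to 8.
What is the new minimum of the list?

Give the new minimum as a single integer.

Old min = -14 (at index 3)
Change: A[3] -14 -> 8
Changed element WAS the min. Need to check: is 8 still <= all others?
  Min of remaining elements: -11
  New min = min(8, -11) = -11

Answer: -11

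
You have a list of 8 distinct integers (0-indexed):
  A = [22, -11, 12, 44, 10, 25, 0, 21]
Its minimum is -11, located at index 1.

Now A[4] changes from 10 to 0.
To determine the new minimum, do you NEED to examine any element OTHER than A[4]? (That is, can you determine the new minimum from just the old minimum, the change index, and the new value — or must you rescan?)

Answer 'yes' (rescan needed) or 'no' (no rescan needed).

Answer: no

Derivation:
Old min = -11 at index 1
Change at index 4: 10 -> 0
Index 4 was NOT the min. New min = min(-11, 0). No rescan of other elements needed.
Needs rescan: no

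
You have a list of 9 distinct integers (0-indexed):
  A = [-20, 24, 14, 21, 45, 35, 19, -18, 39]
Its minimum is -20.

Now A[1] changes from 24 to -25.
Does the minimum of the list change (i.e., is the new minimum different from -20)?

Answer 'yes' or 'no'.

Answer: yes

Derivation:
Old min = -20
Change: A[1] 24 -> -25
Changed element was NOT the min; min changes only if -25 < -20.
New min = -25; changed? yes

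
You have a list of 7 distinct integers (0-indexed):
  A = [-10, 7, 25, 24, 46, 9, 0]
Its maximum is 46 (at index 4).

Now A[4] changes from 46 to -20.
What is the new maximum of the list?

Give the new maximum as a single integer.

Old max = 46 (at index 4)
Change: A[4] 46 -> -20
Changed element WAS the max -> may need rescan.
  Max of remaining elements: 25
  New max = max(-20, 25) = 25

Answer: 25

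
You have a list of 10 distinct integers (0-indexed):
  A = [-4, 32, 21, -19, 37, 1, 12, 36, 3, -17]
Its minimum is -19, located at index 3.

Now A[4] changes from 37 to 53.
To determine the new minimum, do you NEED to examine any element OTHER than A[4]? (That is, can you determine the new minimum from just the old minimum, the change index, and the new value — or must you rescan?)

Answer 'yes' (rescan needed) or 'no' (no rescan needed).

Old min = -19 at index 3
Change at index 4: 37 -> 53
Index 4 was NOT the min. New min = min(-19, 53). No rescan of other elements needed.
Needs rescan: no

Answer: no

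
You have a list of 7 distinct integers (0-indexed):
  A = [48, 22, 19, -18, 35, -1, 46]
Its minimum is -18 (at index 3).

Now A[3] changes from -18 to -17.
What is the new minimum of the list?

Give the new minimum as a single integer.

Old min = -18 (at index 3)
Change: A[3] -18 -> -17
Changed element WAS the min. Need to check: is -17 still <= all others?
  Min of remaining elements: -1
  New min = min(-17, -1) = -17

Answer: -17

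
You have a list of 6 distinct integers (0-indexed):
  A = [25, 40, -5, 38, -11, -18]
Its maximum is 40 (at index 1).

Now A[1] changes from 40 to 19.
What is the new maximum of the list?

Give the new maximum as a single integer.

Old max = 40 (at index 1)
Change: A[1] 40 -> 19
Changed element WAS the max -> may need rescan.
  Max of remaining elements: 38
  New max = max(19, 38) = 38

Answer: 38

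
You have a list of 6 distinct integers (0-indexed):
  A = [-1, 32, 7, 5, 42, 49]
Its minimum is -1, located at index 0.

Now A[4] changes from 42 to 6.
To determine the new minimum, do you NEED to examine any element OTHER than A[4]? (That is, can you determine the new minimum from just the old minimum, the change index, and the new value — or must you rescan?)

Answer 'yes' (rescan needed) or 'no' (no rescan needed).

Old min = -1 at index 0
Change at index 4: 42 -> 6
Index 4 was NOT the min. New min = min(-1, 6). No rescan of other elements needed.
Needs rescan: no

Answer: no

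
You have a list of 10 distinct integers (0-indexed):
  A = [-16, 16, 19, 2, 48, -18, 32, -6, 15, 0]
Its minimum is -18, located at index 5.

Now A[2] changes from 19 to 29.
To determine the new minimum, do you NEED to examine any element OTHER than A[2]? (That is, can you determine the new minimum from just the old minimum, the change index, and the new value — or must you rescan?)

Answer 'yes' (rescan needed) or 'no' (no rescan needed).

Answer: no

Derivation:
Old min = -18 at index 5
Change at index 2: 19 -> 29
Index 2 was NOT the min. New min = min(-18, 29). No rescan of other elements needed.
Needs rescan: no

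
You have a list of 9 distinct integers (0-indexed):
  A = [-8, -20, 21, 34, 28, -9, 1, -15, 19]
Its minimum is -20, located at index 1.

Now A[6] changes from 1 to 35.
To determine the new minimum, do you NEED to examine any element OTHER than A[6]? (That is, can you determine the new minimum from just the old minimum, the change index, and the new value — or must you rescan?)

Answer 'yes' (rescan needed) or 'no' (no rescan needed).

Answer: no

Derivation:
Old min = -20 at index 1
Change at index 6: 1 -> 35
Index 6 was NOT the min. New min = min(-20, 35). No rescan of other elements needed.
Needs rescan: no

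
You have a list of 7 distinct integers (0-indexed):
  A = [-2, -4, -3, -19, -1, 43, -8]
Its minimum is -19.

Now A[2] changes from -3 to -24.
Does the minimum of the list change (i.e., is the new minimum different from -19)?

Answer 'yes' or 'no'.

Old min = -19
Change: A[2] -3 -> -24
Changed element was NOT the min; min changes only if -24 < -19.
New min = -24; changed? yes

Answer: yes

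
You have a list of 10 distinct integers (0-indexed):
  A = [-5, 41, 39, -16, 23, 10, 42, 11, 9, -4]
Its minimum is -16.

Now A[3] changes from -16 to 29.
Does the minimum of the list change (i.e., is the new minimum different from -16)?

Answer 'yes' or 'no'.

Old min = -16
Change: A[3] -16 -> 29
Changed element was the min; new min must be rechecked.
New min = -5; changed? yes

Answer: yes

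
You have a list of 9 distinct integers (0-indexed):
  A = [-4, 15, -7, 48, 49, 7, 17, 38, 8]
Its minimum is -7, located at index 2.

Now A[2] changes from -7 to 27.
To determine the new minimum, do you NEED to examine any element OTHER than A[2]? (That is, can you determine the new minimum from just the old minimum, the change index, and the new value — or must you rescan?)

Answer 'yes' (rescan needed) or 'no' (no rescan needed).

Answer: yes

Derivation:
Old min = -7 at index 2
Change at index 2: -7 -> 27
Index 2 WAS the min and new value 27 > old min -7. Must rescan other elements to find the new min.
Needs rescan: yes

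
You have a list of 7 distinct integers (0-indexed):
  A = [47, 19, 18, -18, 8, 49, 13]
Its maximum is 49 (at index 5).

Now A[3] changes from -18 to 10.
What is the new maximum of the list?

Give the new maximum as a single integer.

Answer: 49

Derivation:
Old max = 49 (at index 5)
Change: A[3] -18 -> 10
Changed element was NOT the old max.
  New max = max(old_max, new_val) = max(49, 10) = 49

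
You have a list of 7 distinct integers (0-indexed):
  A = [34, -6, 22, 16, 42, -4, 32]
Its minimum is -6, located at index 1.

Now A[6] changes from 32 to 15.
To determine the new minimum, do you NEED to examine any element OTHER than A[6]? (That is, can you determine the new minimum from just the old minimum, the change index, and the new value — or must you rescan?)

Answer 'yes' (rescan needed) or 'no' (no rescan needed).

Old min = -6 at index 1
Change at index 6: 32 -> 15
Index 6 was NOT the min. New min = min(-6, 15). No rescan of other elements needed.
Needs rescan: no

Answer: no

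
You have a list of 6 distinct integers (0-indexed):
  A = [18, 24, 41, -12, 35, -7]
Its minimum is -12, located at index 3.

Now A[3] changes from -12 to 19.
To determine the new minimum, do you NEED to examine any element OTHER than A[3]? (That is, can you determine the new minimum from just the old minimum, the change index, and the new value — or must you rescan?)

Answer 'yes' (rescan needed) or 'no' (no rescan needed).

Old min = -12 at index 3
Change at index 3: -12 -> 19
Index 3 WAS the min and new value 19 > old min -12. Must rescan other elements to find the new min.
Needs rescan: yes

Answer: yes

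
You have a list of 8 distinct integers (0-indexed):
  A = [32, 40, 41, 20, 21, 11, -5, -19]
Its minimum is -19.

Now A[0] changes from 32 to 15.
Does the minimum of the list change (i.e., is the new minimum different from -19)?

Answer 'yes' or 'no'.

Answer: no

Derivation:
Old min = -19
Change: A[0] 32 -> 15
Changed element was NOT the min; min changes only if 15 < -19.
New min = -19; changed? no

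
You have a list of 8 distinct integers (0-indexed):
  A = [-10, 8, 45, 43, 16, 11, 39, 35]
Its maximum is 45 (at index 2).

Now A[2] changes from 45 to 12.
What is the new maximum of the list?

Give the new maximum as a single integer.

Answer: 43

Derivation:
Old max = 45 (at index 2)
Change: A[2] 45 -> 12
Changed element WAS the max -> may need rescan.
  Max of remaining elements: 43
  New max = max(12, 43) = 43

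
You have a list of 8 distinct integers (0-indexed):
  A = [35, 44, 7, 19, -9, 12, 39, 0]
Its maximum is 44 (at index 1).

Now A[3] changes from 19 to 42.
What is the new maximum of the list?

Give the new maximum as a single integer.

Answer: 44

Derivation:
Old max = 44 (at index 1)
Change: A[3] 19 -> 42
Changed element was NOT the old max.
  New max = max(old_max, new_val) = max(44, 42) = 44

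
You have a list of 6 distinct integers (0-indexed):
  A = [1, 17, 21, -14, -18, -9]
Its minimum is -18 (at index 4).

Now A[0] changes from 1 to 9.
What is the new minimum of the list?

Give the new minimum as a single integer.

Answer: -18

Derivation:
Old min = -18 (at index 4)
Change: A[0] 1 -> 9
Changed element was NOT the old min.
  New min = min(old_min, new_val) = min(-18, 9) = -18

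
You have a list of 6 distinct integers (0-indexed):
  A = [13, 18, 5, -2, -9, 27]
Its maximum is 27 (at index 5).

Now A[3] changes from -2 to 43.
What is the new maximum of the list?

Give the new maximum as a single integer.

Old max = 27 (at index 5)
Change: A[3] -2 -> 43
Changed element was NOT the old max.
  New max = max(old_max, new_val) = max(27, 43) = 43

Answer: 43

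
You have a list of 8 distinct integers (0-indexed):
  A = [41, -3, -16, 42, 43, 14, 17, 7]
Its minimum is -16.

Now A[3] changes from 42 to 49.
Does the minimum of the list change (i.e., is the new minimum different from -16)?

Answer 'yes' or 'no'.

Answer: no

Derivation:
Old min = -16
Change: A[3] 42 -> 49
Changed element was NOT the min; min changes only if 49 < -16.
New min = -16; changed? no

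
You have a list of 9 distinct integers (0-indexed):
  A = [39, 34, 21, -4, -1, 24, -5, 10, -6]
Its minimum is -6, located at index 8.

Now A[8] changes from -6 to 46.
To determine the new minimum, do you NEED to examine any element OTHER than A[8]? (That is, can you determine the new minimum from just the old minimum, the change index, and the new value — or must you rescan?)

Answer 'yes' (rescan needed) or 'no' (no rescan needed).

Answer: yes

Derivation:
Old min = -6 at index 8
Change at index 8: -6 -> 46
Index 8 WAS the min and new value 46 > old min -6. Must rescan other elements to find the new min.
Needs rescan: yes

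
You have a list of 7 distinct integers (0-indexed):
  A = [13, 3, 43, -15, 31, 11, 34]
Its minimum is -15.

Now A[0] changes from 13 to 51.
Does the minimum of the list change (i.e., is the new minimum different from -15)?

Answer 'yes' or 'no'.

Answer: no

Derivation:
Old min = -15
Change: A[0] 13 -> 51
Changed element was NOT the min; min changes only if 51 < -15.
New min = -15; changed? no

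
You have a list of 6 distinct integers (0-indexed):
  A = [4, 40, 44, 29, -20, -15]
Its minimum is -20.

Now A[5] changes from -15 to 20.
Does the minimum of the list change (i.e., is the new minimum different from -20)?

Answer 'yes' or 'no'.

Answer: no

Derivation:
Old min = -20
Change: A[5] -15 -> 20
Changed element was NOT the min; min changes only if 20 < -20.
New min = -20; changed? no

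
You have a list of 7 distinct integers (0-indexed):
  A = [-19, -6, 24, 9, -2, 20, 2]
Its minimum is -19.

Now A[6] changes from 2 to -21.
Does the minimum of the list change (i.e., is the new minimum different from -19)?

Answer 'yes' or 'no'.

Answer: yes

Derivation:
Old min = -19
Change: A[6] 2 -> -21
Changed element was NOT the min; min changes only if -21 < -19.
New min = -21; changed? yes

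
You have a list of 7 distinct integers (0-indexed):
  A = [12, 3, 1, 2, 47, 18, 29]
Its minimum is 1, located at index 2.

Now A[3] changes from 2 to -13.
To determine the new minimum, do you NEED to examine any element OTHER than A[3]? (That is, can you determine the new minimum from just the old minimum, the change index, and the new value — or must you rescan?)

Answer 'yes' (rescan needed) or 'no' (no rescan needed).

Old min = 1 at index 2
Change at index 3: 2 -> -13
Index 3 was NOT the min. New min = min(1, -13). No rescan of other elements needed.
Needs rescan: no

Answer: no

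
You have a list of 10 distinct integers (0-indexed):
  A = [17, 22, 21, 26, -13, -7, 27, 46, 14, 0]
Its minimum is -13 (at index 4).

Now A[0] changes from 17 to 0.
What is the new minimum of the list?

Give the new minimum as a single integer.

Old min = -13 (at index 4)
Change: A[0] 17 -> 0
Changed element was NOT the old min.
  New min = min(old_min, new_val) = min(-13, 0) = -13

Answer: -13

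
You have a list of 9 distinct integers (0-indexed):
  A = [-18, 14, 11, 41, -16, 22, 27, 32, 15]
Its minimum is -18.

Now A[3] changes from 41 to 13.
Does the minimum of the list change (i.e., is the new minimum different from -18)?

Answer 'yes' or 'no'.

Answer: no

Derivation:
Old min = -18
Change: A[3] 41 -> 13
Changed element was NOT the min; min changes only if 13 < -18.
New min = -18; changed? no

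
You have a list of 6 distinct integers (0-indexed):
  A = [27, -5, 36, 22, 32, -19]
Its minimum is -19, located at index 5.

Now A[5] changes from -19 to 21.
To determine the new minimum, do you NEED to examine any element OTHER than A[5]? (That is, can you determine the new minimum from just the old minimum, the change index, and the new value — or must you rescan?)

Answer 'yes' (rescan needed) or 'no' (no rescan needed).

Answer: yes

Derivation:
Old min = -19 at index 5
Change at index 5: -19 -> 21
Index 5 WAS the min and new value 21 > old min -19. Must rescan other elements to find the new min.
Needs rescan: yes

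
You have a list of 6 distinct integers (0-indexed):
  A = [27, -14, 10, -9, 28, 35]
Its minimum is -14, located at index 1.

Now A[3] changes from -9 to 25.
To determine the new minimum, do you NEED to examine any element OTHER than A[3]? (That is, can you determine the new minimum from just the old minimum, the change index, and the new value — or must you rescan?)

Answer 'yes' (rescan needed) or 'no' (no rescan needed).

Old min = -14 at index 1
Change at index 3: -9 -> 25
Index 3 was NOT the min. New min = min(-14, 25). No rescan of other elements needed.
Needs rescan: no

Answer: no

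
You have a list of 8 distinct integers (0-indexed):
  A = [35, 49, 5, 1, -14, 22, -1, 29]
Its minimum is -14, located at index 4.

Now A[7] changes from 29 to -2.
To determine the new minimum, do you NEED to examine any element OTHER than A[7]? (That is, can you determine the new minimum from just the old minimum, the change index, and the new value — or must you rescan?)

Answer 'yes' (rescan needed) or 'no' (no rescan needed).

Answer: no

Derivation:
Old min = -14 at index 4
Change at index 7: 29 -> -2
Index 7 was NOT the min. New min = min(-14, -2). No rescan of other elements needed.
Needs rescan: no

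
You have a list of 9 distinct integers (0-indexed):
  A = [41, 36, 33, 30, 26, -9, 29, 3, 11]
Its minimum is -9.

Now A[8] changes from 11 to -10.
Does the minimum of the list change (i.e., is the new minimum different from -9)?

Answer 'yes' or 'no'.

Answer: yes

Derivation:
Old min = -9
Change: A[8] 11 -> -10
Changed element was NOT the min; min changes only if -10 < -9.
New min = -10; changed? yes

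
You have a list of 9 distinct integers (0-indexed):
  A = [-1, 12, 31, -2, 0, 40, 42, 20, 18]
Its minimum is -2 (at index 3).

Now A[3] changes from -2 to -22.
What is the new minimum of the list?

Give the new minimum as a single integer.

Answer: -22

Derivation:
Old min = -2 (at index 3)
Change: A[3] -2 -> -22
Changed element WAS the min. Need to check: is -22 still <= all others?
  Min of remaining elements: -1
  New min = min(-22, -1) = -22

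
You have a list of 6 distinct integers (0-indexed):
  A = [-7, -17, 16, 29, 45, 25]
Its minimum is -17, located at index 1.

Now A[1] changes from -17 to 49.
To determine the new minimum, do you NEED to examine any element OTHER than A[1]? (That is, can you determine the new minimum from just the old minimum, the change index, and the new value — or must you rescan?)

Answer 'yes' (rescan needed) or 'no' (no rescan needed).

Answer: yes

Derivation:
Old min = -17 at index 1
Change at index 1: -17 -> 49
Index 1 WAS the min and new value 49 > old min -17. Must rescan other elements to find the new min.
Needs rescan: yes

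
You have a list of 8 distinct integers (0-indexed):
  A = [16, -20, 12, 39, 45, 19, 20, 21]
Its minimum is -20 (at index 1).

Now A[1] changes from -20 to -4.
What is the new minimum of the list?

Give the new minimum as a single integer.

Old min = -20 (at index 1)
Change: A[1] -20 -> -4
Changed element WAS the min. Need to check: is -4 still <= all others?
  Min of remaining elements: 12
  New min = min(-4, 12) = -4

Answer: -4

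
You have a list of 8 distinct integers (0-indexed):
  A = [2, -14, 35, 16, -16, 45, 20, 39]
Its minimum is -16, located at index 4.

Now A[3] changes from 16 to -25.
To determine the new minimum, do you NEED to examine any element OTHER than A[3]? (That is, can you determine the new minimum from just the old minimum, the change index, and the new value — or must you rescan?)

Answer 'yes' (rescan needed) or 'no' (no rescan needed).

Old min = -16 at index 4
Change at index 3: 16 -> -25
Index 3 was NOT the min. New min = min(-16, -25). No rescan of other elements needed.
Needs rescan: no

Answer: no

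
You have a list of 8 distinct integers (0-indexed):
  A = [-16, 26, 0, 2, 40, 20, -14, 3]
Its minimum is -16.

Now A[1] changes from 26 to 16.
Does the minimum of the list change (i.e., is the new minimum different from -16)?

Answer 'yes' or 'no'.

Answer: no

Derivation:
Old min = -16
Change: A[1] 26 -> 16
Changed element was NOT the min; min changes only if 16 < -16.
New min = -16; changed? no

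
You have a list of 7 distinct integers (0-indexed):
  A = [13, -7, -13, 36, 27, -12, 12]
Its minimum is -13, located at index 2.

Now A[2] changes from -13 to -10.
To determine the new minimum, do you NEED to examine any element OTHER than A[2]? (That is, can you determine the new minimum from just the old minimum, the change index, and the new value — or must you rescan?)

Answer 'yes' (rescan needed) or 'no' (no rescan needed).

Answer: yes

Derivation:
Old min = -13 at index 2
Change at index 2: -13 -> -10
Index 2 WAS the min and new value -10 > old min -13. Must rescan other elements to find the new min.
Needs rescan: yes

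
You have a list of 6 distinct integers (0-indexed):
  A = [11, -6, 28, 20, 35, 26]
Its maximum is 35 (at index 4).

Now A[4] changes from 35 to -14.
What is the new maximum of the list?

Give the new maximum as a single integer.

Old max = 35 (at index 4)
Change: A[4] 35 -> -14
Changed element WAS the max -> may need rescan.
  Max of remaining elements: 28
  New max = max(-14, 28) = 28

Answer: 28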